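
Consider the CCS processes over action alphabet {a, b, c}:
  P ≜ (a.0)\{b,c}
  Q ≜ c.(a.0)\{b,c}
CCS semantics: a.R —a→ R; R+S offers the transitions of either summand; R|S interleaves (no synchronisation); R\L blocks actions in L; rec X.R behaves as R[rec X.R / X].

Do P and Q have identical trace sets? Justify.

P's transition system — 2 states:
  s0 = (a.0)\{b,c} → —a→ s1
  s1 = 0\{b,c} → deadlocked
Q's transition system — 3 states:
  t0 = c.(a.0)\{b,c} → —c→ t1
  t1 = (a.0)\{b,c} → —a→ t2
  t2 = 0\{b,c} → deadlocked
Trace ⟨a⟩ through P, begin at {s0}:
  [1] a ⇒ {s1}
  ✓ P
Trace ⟨a⟩ through Q, begin at {t0}:
  [1] a ⇒ ∅  — Q cannot continue

NO — witness ⟨a⟩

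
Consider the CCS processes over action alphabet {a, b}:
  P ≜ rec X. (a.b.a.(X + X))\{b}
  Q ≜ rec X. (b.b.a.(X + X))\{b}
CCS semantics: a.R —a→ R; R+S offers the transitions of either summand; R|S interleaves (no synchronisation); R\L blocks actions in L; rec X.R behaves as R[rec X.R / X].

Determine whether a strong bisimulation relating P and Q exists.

Reachable graph of P (2 states):
  s0 = rec X. (a.b.a.(X + X))\{b} | =a=> s1
  s1 = (b.a.((rec X. (a.b.a.(X + X))\{b}) + (rec X. (a.b.a.(X + X))\{b})))\{b} | (no moves)
Reachable graph of Q (1 states):
  t0 = rec X. (b.b.a.(X + X))\{b} | (no moves)
Coarsest stable partition (strong bisimilarity classes):
  B0 = {s0}
  B1 = {s1, t0}
s0 ∈ B0, t0 ∈ B1 → different blocks

not bisimilar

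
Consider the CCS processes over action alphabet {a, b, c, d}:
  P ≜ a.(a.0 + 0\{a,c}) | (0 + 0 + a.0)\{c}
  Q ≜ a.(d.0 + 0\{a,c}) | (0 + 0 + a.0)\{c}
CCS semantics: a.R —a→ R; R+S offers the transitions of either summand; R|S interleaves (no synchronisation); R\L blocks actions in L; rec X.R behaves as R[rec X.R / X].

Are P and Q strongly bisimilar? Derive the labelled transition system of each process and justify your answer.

LTS(P): 6 reachable states
  m0 = a.(a.0 + 0\{a,c}) | (0 + 0 + a.0)\{c} has moves —a→ m1, —a→ m2
  m1 = (a.0 + 0\{a,c}) | (0 + 0 + a.0)\{c} has moves —a→ m3, —a→ m4
  m2 = a.(a.0 + 0\{a,c}) | 0\{c} has moves —a→ m3
  m3 = (a.0 + 0\{a,c}) | 0\{c} has moves —a→ m5
  m4 = 0 | (0 + 0 + a.0)\{c} has moves —a→ m5
  m5 = 0 | 0\{c} has moves stopped
LTS(Q): 6 reachable states
  n0 = a.(d.0 + 0\{a,c}) | (0 + 0 + a.0)\{c} has moves —a→ n1, —a→ n2
  n1 = (d.0 + 0\{a,c}) | (0 + 0 + a.0)\{c} has moves —a→ n3, —d→ n4
  n2 = a.(d.0 + 0\{a,c}) | 0\{c} has moves —a→ n3
  n3 = (d.0 + 0\{a,c}) | 0\{c} has moves —d→ n5
  n4 = 0 | (0 + 0 + a.0)\{c} has moves —a→ n5
  n5 = 0 | 0\{c} has moves stopped
Bisimilarity quotient blocks:
  B0 = {m0}
  B1 = {m1, m2}
  B2 = {m3, m4, n4}
  B3 = {m5, n5}
  B4 = {n0}
  B5 = {n2}
  B6 = {n3}
  B7 = {n1}
m0 ∈ B0, n0 ∈ B4 → different blocks

P ≁ Q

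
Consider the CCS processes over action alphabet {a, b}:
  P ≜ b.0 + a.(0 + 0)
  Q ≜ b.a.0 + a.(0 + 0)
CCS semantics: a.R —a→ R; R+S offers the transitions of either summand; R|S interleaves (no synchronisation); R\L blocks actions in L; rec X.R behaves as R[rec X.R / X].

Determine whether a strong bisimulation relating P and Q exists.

NO

P's transition system — 3 states:
  m0 = b.0 + a.(0 + 0) | —a→ m1, —b→ m2
  m1 = 0 + 0 | ∅
  m2 = 0 | ∅
Q's transition system — 4 states:
  n0 = b.a.0 + a.(0 + 0) | —a→ n1, —b→ n2
  n1 = 0 + 0 | ∅
  n2 = a.0 | —a→ n3
  n3 = 0 | ∅
Coarsest stable partition (strong bisimilarity classes):
  B0 = {m0}
  B1 = {m1, m2, n1, n3}
  B2 = {n0}
  B3 = {n2}
m0 ∈ B0, n0 ∈ B2 → different blocks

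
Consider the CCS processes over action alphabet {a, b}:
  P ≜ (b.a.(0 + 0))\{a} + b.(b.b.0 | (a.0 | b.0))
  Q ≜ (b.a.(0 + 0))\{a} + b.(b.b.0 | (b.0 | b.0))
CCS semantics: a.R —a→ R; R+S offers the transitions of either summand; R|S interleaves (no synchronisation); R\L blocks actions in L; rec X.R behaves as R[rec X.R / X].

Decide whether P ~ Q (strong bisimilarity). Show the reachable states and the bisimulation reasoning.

not bisimilar

P's transition system — 14 states:
  s0 = (b.a.(0 + 0))\{a} + b.(b.b.0 | (a.0 | b.0)) → --b--▸ s1, --b--▸ s2
  s1 = (a.(0 + 0))\{a} → stopped
  s2 = b.b.0 | (a.0 | b.0) → --a--▸ s3, --b--▸ s4, --b--▸ s5
  s3 = b.b.0 | (0 | b.0) → --b--▸ s6, --b--▸ s7
  s4 = b.0 | (a.0 | b.0) → --a--▸ s6, --b--▸ s8, --b--▸ s9
  s5 = b.b.0 | (a.0 | 0) → --a--▸ s7, --b--▸ s9
  s6 = b.0 | (0 | b.0) → --b--▸ s10, --b--▸ s11
  s7 = b.b.0 | (0 | 0) → --b--▸ s11
  s8 = 0 | (a.0 | b.0) → --a--▸ s10, --b--▸ s12
  s9 = b.0 | (a.0 | 0) → --a--▸ s11, --b--▸ s12
  s10 = 0 | (0 | b.0) → --b--▸ s13
  s11 = b.0 | (0 | 0) → --b--▸ s13
  s12 = 0 | (a.0 | 0) → --a--▸ s13
  s13 = 0 | (0 | 0) → stopped
Q's transition system — 14 states:
  t0 = (b.a.(0 + 0))\{a} + b.(b.b.0 | (b.0 | b.0)) → --b--▸ t1, --b--▸ t2
  t1 = (a.(0 + 0))\{a} → stopped
  t2 = b.b.0 | (b.0 | b.0) → --b--▸ t3, --b--▸ t4, --b--▸ t5
  t3 = b.0 | (b.0 | b.0) → --b--▸ t6, --b--▸ t7, --b--▸ t8
  t4 = b.b.0 | (0 | b.0) → --b--▸ t7, --b--▸ t9
  t5 = b.b.0 | (b.0 | 0) → --b--▸ t8, --b--▸ t9
  t6 = 0 | (b.0 | b.0) → --b--▸ t10, --b--▸ t11
  t7 = b.0 | (0 | b.0) → --b--▸ t10, --b--▸ t12
  t8 = b.0 | (b.0 | 0) → --b--▸ t11, --b--▸ t12
  t9 = b.b.0 | (0 | 0) → --b--▸ t12
  t10 = 0 | (0 | b.0) → --b--▸ t13
  t11 = 0 | (b.0 | 0) → --b--▸ t13
  t12 = b.0 | (0 | 0) → --b--▸ t13
  t13 = 0 | (0 | 0) → stopped
Partition-refinement fixed point:
  B0 = {s0}
  B1 = {s2}
  B2 = {s3, t3, t4, t5}
  B3 = {s6, s7, t6, t7, t8, t9}
  B4 = {s10, s11, t10, t11, t12}
  B5 = {s1, s13, t1, t13}
  B6 = {s4, s5}
  B7 = {s8, s9}
  B8 = {s12}
  B9 = {t0}
  B10 = {t2}
s0 ∈ B0, t0 ∈ B9 → different blocks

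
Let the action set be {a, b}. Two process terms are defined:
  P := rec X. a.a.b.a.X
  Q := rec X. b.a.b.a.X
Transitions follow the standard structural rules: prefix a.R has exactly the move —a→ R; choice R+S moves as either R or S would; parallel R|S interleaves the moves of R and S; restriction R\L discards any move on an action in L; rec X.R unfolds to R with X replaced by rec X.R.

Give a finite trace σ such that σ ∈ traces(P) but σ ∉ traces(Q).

a

P's transition system — 4 states:
  u0 = rec X. a.a.b.a.X → =a=> u1
  u1 = a.b.a.(rec X. a.a.b.a.X) → =a=> u2
  u2 = b.a.(rec X. a.a.b.a.X) → =b=> u3
  u3 = a.(rec X. a.a.b.a.X) → =a=> u0
Q's transition system — 4 states:
  v0 = rec X. b.a.b.a.X → =b=> v1
  v1 = a.b.a.(rec X. b.a.b.a.X) → =a=> v2
  v2 = b.a.(rec X. b.a.b.a.X) → =b=> v3
  v3 = a.(rec X. b.a.b.a.X) → =a=> v0
Executing a from P (initial set {u0}):
  [1] a ⇒ {u1}
  — P admits the full trace.
Executing a from Q (initial set {v0}):
  [1] a ⇒ ∅  — Q cannot continue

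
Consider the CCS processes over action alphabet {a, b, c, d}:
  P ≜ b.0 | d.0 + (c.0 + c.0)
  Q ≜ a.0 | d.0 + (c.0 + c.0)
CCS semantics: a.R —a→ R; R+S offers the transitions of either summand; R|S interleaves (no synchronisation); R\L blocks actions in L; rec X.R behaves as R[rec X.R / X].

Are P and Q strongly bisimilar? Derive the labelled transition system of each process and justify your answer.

LTS(P): 5 reachable states
  m0 = b.0 | d.0 + (c.0 + c.0) has moves --b--▸ m1, --c--▸ m2, --d--▸ m3
  m1 = 0 | d.0 has moves --d--▸ m4
  m2 = 0 has moves deadlocked
  m3 = b.0 | 0 has moves --b--▸ m4
  m4 = 0 | 0 has moves deadlocked
LTS(Q): 5 reachable states
  n0 = a.0 | d.0 + (c.0 + c.0) has moves --a--▸ n1, --c--▸ n2, --d--▸ n3
  n1 = 0 | d.0 has moves --d--▸ n4
  n2 = 0 has moves deadlocked
  n3 = a.0 | 0 has moves --a--▸ n4
  n4 = 0 | 0 has moves deadlocked
Partition-refinement fixed point:
  B0 = {m0}
  B1 = {m3}
  B2 = {m2, m4, n2, n4}
  B3 = {m1, n1}
  B4 = {n0}
  B5 = {n3}
m0 ∈ B0, n0 ∈ B4 → different blocks

P ≁ Q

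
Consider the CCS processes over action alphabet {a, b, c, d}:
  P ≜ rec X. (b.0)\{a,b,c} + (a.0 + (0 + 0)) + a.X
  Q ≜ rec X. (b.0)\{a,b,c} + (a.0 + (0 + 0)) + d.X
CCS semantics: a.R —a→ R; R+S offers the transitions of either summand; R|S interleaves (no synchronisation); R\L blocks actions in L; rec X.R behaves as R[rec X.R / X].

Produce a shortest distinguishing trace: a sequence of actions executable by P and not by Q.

aa

Reachable graph of P (2 states):
  m0 = rec X. (b.0)\{a,b,c} + (a.0 + (0 + 0)) + a.X ⊢ -a-> m0, -a-> m1
  m1 = 0 ⊢ deadlocked
Reachable graph of Q (2 states):
  n0 = rec X. (b.0)\{a,b,c} + (a.0 + (0 + 0)) + d.X ⊢ -a-> n1, -d-> n0
  n1 = 0 ⊢ deadlocked
Run σ = ⟨aa⟩ on P: start {m0}
  after a @ step 1: {m0, m1}
  after a @ step 2: {m0, m1}
  P completes σ.
Run σ = ⟨aa⟩ on Q: start {n0}
  after a @ step 1: {n1}
  after a @ step 2: no successor for Q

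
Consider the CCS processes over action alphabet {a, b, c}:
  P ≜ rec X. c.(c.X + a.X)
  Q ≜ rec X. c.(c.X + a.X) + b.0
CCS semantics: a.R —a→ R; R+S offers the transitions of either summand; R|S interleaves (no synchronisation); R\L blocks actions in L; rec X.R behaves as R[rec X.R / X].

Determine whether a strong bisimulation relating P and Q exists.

Reachable graph of P (2 states):
  m0 = rec X. c.(c.X + a.X) :: --c--▸ m1
  m1 = c.(rec X. c.(c.X + a.X)) + a.(rec X. c.(c.X + a.X)) :: --a--▸ m0, --c--▸ m0
Reachable graph of Q (3 states):
  n0 = rec X. c.(c.X + a.X) + b.0 :: --b--▸ n1, --c--▸ n2
  n1 = 0 :: ∅
  n2 = c.(rec X. c.(c.X + a.X) + b.0) + a.(rec X. c.(c.X + a.X) + b.0) :: --a--▸ n0, --c--▸ n0
Partition-refinement fixed point:
  B0 = {m0}
  B1 = {m1}
  B2 = {n0}
  B3 = {n2}
  B4 = {n1}
m0 ∈ B0, n0 ∈ B2 → different blocks

P ≁ Q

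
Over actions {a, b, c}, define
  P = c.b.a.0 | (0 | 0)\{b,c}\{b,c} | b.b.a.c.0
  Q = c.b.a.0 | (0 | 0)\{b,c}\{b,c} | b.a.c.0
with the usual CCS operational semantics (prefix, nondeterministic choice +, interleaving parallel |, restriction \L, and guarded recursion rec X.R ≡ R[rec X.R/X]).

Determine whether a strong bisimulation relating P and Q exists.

NO

LTS(P): 20 reachable states
  u0 = c.b.a.0 | (0 | 0)\{b,c}\{b,c} | b.b.a.c.0 :: ··b··> u1, ··c··> u2
  u1 = c.b.a.0 | (0 | 0)\{b,c}\{b,c} | b.a.c.0 :: ··b··> u3, ··c··> u4
  u2 = b.a.0 | (0 | 0)\{b,c}\{b,c} | b.b.a.c.0 :: ··b··> u4, ··b··> u5
  u3 = c.b.a.0 | (0 | 0)\{b,c}\{b,c} | a.c.0 :: ··a··> u6, ··c··> u7
  u4 = b.a.0 | (0 | 0)\{b,c}\{b,c} | b.a.c.0 :: ··b··> u7, ··b··> u8
  u5 = a.0 | (0 | 0)\{b,c}\{b,c} | b.b.a.c.0 :: ··a··> u9, ··b··> u8
  u6 = c.b.a.0 | (0 | 0)\{b,c}\{b,c} | c.0 :: ··c··> u10, ··c··> u11
  u7 = b.a.0 | (0 | 0)\{b,c}\{b,c} | a.c.0 :: ··a··> u10, ··b··> u12
  u8 = a.0 | (0 | 0)\{b,c}\{b,c} | b.a.c.0 :: ··a··> u13, ··b··> u12
  u9 = 0 | (0 | 0)\{b,c}\{b,c} | b.b.a.c.0 :: ··b··> u13
  u10 = b.a.0 | (0 | 0)\{b,c}\{b,c} | c.0 :: ··b··> u14, ··c··> u15
  u11 = c.b.a.0 | (0 | 0)\{b,c}\{b,c} | 0 :: ··c··> u15
  u12 = a.0 | (0 | 0)\{b,c}\{b,c} | a.c.0 :: ··a··> u14, ··a··> u16
  u13 = 0 | (0 | 0)\{b,c}\{b,c} | b.a.c.0 :: ··b··> u16
  u14 = a.0 | (0 | 0)\{b,c}\{b,c} | c.0 :: ··a··> u17, ··c··> u18
  u15 = b.a.0 | (0 | 0)\{b,c}\{b,c} | 0 :: ··b··> u18
  u16 = 0 | (0 | 0)\{b,c}\{b,c} | a.c.0 :: ··a··> u17
  u17 = 0 | (0 | 0)\{b,c}\{b,c} | c.0 :: ··c··> u19
  u18 = a.0 | (0 | 0)\{b,c}\{b,c} | 0 :: ··a··> u19
  u19 = 0 | (0 | 0)\{b,c}\{b,c} | 0 :: ·
LTS(Q): 16 reachable states
  v0 = c.b.a.0 | (0 | 0)\{b,c}\{b,c} | b.a.c.0 :: ··b··> v1, ··c··> v2
  v1 = c.b.a.0 | (0 | 0)\{b,c}\{b,c} | a.c.0 :: ··a··> v3, ··c··> v4
  v2 = b.a.0 | (0 | 0)\{b,c}\{b,c} | b.a.c.0 :: ··b··> v4, ··b··> v5
  v3 = c.b.a.0 | (0 | 0)\{b,c}\{b,c} | c.0 :: ··c··> v6, ··c··> v7
  v4 = b.a.0 | (0 | 0)\{b,c}\{b,c} | a.c.0 :: ··a··> v6, ··b··> v8
  v5 = a.0 | (0 | 0)\{b,c}\{b,c} | b.a.c.0 :: ··a··> v9, ··b··> v8
  v6 = b.a.0 | (0 | 0)\{b,c}\{b,c} | c.0 :: ··b··> v10, ··c··> v11
  v7 = c.b.a.0 | (0 | 0)\{b,c}\{b,c} | 0 :: ··c··> v11
  v8 = a.0 | (0 | 0)\{b,c}\{b,c} | a.c.0 :: ··a··> v10, ··a··> v12
  v9 = 0 | (0 | 0)\{b,c}\{b,c} | b.a.c.0 :: ··b··> v12
  v10 = a.0 | (0 | 0)\{b,c}\{b,c} | c.0 :: ··a··> v13, ··c··> v14
  v11 = b.a.0 | (0 | 0)\{b,c}\{b,c} | 0 :: ··b··> v14
  v12 = 0 | (0 | 0)\{b,c}\{b,c} | a.c.0 :: ··a··> v13
  v13 = 0 | (0 | 0)\{b,c}\{b,c} | c.0 :: ··c··> v15
  v14 = a.0 | (0 | 0)\{b,c}\{b,c} | 0 :: ··a··> v15
  v15 = 0 | (0 | 0)\{b,c}\{b,c} | 0 :: ·
Bisimilarity quotient blocks:
  B0 = {u0}
  B1 = {u1, v0}
  B2 = {u4, v2}
  B3 = {u7, v4}
  B4 = {u12, v8}
  B5 = {u16, v12}
  B6 = {u17, v13}
  B7 = {u19, v15}
  B8 = {u14, v10}
  B9 = {u18, v14}
  B10 = {u10, v6}
  B11 = {u15, v11}
  B12 = {u8, v5}
  B13 = {u13, v9}
  B14 = {u3, v1}
  B15 = {u6, v3}
  B16 = {u11, v7}
  B17 = {u2}
  B18 = {u5}
  B19 = {u9}
u0 ∈ B0, v0 ∈ B1 → different blocks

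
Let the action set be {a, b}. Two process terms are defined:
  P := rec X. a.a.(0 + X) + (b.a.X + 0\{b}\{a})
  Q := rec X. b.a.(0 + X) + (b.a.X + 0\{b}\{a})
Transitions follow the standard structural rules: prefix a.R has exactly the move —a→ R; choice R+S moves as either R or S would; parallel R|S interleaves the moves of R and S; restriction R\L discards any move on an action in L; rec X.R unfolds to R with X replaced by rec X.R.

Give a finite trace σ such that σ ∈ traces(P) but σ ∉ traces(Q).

a

Reachable graph of P (4 states):
  s0 = rec X. a.a.(0 + X) + (b.a.X + 0\{b}\{a}) :: ··a··> s1, ··b··> s2
  s1 = a.(0 + (rec X. a.a.(0 + X) + (b.a.X + 0\{b}\{a}))) :: ··a··> s3
  s2 = a.(rec X. a.a.(0 + X) + (b.a.X + 0\{b}\{a})) :: ··a··> s0
  s3 = 0 + (rec X. a.a.(0 + X) + (b.a.X + 0\{b}\{a})) :: ··a··> s1, ··b··> s2
Reachable graph of Q (4 states):
  t0 = rec X. b.a.(0 + X) + (b.a.X + 0\{b}\{a}) :: ··b··> t1, ··b··> t2
  t1 = a.(0 + (rec X. b.a.(0 + X) + (b.a.X + 0\{b}\{a}))) :: ··a··> t3
  t2 = a.(rec X. b.a.(0 + X) + (b.a.X + 0\{b}\{a})) :: ··a··> t0
  t3 = 0 + (rec X. b.a.(0 + X) + (b.a.X + 0\{b}\{a})) :: ··b··> t1, ··b··> t2
Run σ = ⟨a⟩ on P: start {s0}
  step 1 (a): {s1}
  ✓ P
Run σ = ⟨a⟩ on Q: start {t0}
  step 1 (a): no successor for Q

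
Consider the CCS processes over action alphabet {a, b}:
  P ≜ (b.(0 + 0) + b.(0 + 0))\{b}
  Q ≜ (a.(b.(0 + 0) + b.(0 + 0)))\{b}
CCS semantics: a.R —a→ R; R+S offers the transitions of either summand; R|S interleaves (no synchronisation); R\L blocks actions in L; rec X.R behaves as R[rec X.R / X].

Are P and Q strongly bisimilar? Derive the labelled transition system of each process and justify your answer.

Reachable graph of P (1 states):
  u0 = (b.(0 + 0) + b.(0 + 0))\{b} :: stopped
Reachable graph of Q (2 states):
  v0 = (a.(b.(0 + 0) + b.(0 + 0)))\{b} :: -a-> v1
  v1 = (b.(0 + 0) + b.(0 + 0))\{b} :: stopped
Bisimilarity quotient blocks:
  B0 = {u0, v1}
  B1 = {v0}
u0 ∈ B0, v0 ∈ B1 → different blocks

not bisimilar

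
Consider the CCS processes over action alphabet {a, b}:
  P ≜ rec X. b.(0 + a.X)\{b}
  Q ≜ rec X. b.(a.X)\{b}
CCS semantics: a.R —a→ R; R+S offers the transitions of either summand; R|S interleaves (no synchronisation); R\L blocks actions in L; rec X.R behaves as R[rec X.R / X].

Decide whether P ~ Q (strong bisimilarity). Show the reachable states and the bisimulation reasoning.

LTS(P): 3 reachable states
  m0 = rec X. b.(0 + a.X)\{b} → ··b··> m1
  m1 = (0 + a.(rec X. b.(0 + a.X)\{b}))\{b} → ··a··> m2
  m2 = (rec X. b.(0 + a.X)\{b})\{b} → deadlocked
LTS(Q): 3 reachable states
  n0 = rec X. b.(a.X)\{b} → ··b··> n1
  n1 = (a.(rec X. b.(a.X)\{b}))\{b} → ··a··> n2
  n2 = (rec X. b.(a.X)\{b})\{b} → deadlocked
Bisimilarity quotient blocks:
  B0 = {m0, n0}
  B1 = {m1, n1}
  B2 = {m2, n2}
m0 ∈ B0, n0 ∈ B0 → same block

P ~ Q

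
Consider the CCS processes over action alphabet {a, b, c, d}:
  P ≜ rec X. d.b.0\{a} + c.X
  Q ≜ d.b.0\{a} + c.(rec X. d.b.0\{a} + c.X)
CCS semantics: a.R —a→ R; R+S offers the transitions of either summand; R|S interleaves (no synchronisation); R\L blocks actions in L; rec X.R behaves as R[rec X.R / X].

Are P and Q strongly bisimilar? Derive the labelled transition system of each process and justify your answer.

bisimilar

LTS(P): 3 reachable states
  p0 = rec X. d.b.0\{a} + c.X ⊢ —c→ p0, —d→ p1
  p1 = b.0\{a} ⊢ —b→ p2
  p2 = 0\{a} ⊢ (no moves)
LTS(Q): 4 reachable states
  q0 = d.b.0\{a} + c.(rec X. d.b.0\{a} + c.X) ⊢ —c→ q1, —d→ q2
  q1 = rec X. d.b.0\{a} + c.X ⊢ —c→ q1, —d→ q2
  q2 = b.0\{a} ⊢ —b→ q3
  q3 = 0\{a} ⊢ (no moves)
Bisimilarity quotient blocks:
  B0 = {p0, q0, q1}
  B1 = {p1, q2}
  B2 = {p2, q3}
p0 ∈ B0, q0 ∈ B0 → same block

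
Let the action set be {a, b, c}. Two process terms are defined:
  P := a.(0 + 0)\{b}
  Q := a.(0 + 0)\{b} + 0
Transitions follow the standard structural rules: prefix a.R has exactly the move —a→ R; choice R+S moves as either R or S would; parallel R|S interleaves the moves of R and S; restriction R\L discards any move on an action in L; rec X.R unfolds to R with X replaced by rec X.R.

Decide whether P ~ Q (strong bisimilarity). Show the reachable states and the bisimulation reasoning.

Reachable graph of P (2 states):
  p0 = a.(0 + 0)\{b} → =a=> p1
  p1 = (0 + 0)\{b} → ·
Reachable graph of Q (2 states):
  q0 = a.(0 + 0)\{b} + 0 → =a=> q1
  q1 = (0 + 0)\{b} → ·
Bisimilarity quotient blocks:
  B0 = {p0, q0}
  B1 = {p1, q1}
p0 ∈ B0, q0 ∈ B0 → same block

P ~ Q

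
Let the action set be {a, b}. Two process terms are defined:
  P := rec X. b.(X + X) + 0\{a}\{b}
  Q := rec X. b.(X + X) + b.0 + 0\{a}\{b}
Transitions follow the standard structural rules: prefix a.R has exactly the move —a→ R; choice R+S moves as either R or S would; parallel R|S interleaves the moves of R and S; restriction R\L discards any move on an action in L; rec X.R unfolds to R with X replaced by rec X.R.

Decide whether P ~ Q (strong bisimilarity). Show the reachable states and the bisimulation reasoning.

P's transition system — 2 states:
  s0 = rec X. b.(X + X) + 0\{a}\{b} has moves —b→ s1
  s1 = (rec X. b.(X + X) + 0\{a}\{b}) + (rec X. b.(X + X) + 0\{a}\{b}) has moves —b→ s1
Q's transition system — 3 states:
  t0 = rec X. b.(X + X) + b.0 + 0\{a}\{b} has moves —b→ t1, —b→ t2
  t1 = (rec X. b.(X + X) + b.0 + 0\{a}\{b}) + (rec X. b.(X + X) + b.0 + 0\{a}\{b}) has moves —b→ t1, —b→ t2
  t2 = 0 has moves (no moves)
Bisimilarity quotient blocks:
  B0 = {s0, s1}
  B1 = {t0, t1}
  B2 = {t2}
s0 ∈ B0, t0 ∈ B1 → different blocks

not bisimilar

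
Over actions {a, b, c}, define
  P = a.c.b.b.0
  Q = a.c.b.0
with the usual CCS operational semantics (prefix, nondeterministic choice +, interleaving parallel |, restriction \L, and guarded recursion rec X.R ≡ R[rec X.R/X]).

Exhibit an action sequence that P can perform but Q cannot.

P's transition system — 5 states:
  s0 = a.c.b.b.0 :: ··a··> s1
  s1 = c.b.b.0 :: ··c··> s2
  s2 = b.b.0 :: ··b··> s3
  s3 = b.0 :: ··b··> s4
  s4 = 0 :: deadlocked
Q's transition system — 4 states:
  t0 = a.c.b.0 :: ··a··> t1
  t1 = c.b.0 :: ··c··> t2
  t2 = b.0 :: ··b··> t3
  t3 = 0 :: deadlocked
Run σ = ⟨acbb⟩ on P: start {s0}
  step 1 (a): {s1}
  step 2 (c): {s2}
  step 3 (b): {s3}
  step 4 (b): {s4}
  ✓ P
Run σ = ⟨acbb⟩ on Q: start {t0}
  step 1 (a): {t1}
  step 2 (c): {t2}
  step 3 (b): {t3}
  step 4 (b): no successor for Q

acbb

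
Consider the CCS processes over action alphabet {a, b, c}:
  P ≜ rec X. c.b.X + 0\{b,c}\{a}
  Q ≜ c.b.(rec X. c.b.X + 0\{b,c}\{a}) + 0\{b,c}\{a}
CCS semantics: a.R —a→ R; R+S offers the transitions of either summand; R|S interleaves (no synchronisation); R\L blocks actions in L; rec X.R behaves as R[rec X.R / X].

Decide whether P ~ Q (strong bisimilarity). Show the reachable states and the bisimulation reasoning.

LTS(P): 2 reachable states
  m0 = rec X. c.b.X + 0\{b,c}\{a} :: --c--▸ m1
  m1 = b.(rec X. c.b.X + 0\{b,c}\{a}) :: --b--▸ m0
LTS(Q): 3 reachable states
  n0 = c.b.(rec X. c.b.X + 0\{b,c}\{a}) + 0\{b,c}\{a} :: --c--▸ n1
  n1 = b.(rec X. c.b.X + 0\{b,c}\{a}) :: --b--▸ n2
  n2 = rec X. c.b.X + 0\{b,c}\{a} :: --c--▸ n1
Coarsest stable partition (strong bisimilarity classes):
  B0 = {m0, n0, n2}
  B1 = {m1, n1}
m0 ∈ B0, n0 ∈ B0 → same block

bisimilar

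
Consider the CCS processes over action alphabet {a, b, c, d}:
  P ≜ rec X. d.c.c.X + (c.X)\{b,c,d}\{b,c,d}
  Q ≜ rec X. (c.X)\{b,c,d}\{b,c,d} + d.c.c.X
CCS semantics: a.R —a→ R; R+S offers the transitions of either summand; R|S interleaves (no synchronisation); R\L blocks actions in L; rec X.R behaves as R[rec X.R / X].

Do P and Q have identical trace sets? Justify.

Reachable graph of P (3 states):
  u0 = rec X. d.c.c.X + (c.X)\{b,c,d}\{b,c,d} :: --d--▸ u1
  u1 = c.c.(rec X. d.c.c.X + (c.X)\{b,c,d}\{b,c,d}) :: --c--▸ u2
  u2 = c.(rec X. d.c.c.X + (c.X)\{b,c,d}\{b,c,d}) :: --c--▸ u0
Reachable graph of Q (3 states):
  v0 = rec X. (c.X)\{b,c,d}\{b,c,d} + d.c.c.X :: --d--▸ v1
  v1 = c.c.(rec X. (c.X)\{b,c,d}\{b,c,d} + d.c.c.X) :: --c--▸ v2
  v2 = c.(rec X. (c.X)\{b,c,d}\{b,c,d} + d.c.c.X) :: --c--▸ v0
Coarsest stable partition (strong bisimilarity classes):
  B0 = {u0, v0}
  B1 = {u1, v1}
  B2 = {u2, v2}
u0 ∈ B0, v0 ∈ B0 → same block
Bisimilar ⇒ trace-equivalent.

trace-equivalent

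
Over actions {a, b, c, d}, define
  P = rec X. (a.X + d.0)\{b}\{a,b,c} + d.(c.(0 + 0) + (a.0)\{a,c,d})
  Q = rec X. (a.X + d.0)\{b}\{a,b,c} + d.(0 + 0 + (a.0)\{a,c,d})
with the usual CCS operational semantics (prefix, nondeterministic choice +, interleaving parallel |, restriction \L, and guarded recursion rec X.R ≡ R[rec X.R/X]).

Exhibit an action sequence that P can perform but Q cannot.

P's transition system — 4 states:
  m0 = rec X. (a.X + d.0)\{b}\{a,b,c} + d.(c.(0 + 0) + (a.0)\{a,c,d}) → -d-> m1, -d-> m2
  m1 = 0\{b}\{a,b,c} → ·
  m2 = c.(0 + 0) + (a.0)\{a,c,d} → -c-> m3
  m3 = 0 + 0 → ·
Q's transition system — 3 states:
  n0 = rec X. (a.X + d.0)\{b}\{a,b,c} + d.(0 + 0 + (a.0)\{a,c,d}) → -d-> n1, -d-> n2
  n1 = 0 + 0 + (a.0)\{a,c,d} → ·
  n2 = 0\{b}\{a,b,c} → ·
Run σ = ⟨dc⟩ on P: start {m0}
  step 1 (d): {m1, m2}
  step 2 (c): {m3}
  ✓ P
Run σ = ⟨dc⟩ on Q: start {n0}
  step 1 (d): {n1, n2}
  step 2 (c): ∅ (Q stuck)

dc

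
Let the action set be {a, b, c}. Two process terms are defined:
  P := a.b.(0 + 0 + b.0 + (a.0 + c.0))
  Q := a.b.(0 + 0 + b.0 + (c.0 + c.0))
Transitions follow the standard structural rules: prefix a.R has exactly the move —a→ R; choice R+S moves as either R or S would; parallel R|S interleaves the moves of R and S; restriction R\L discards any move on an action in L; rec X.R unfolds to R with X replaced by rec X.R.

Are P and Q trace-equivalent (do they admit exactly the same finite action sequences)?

NO — witness ⟨aba⟩

LTS(P): 4 reachable states
  p0 = a.b.(0 + 0 + b.0 + (a.0 + c.0)) :: --a--▸ p1
  p1 = b.(0 + 0 + b.0 + (a.0 + c.0)) :: --b--▸ p2
  p2 = 0 + 0 + b.0 + (a.0 + c.0) :: --a--▸ p3, --b--▸ p3, --c--▸ p3
  p3 = 0 :: stopped
LTS(Q): 4 reachable states
  q0 = a.b.(0 + 0 + b.0 + (c.0 + c.0)) :: --a--▸ q1
  q1 = b.(0 + 0 + b.0 + (c.0 + c.0)) :: --b--▸ q2
  q2 = 0 + 0 + b.0 + (c.0 + c.0) :: --b--▸ q3, --c--▸ q3
  q3 = 0 :: stopped
Executing aba from P (initial set {p0}):
  after a @ step 1: {p1}
  after b @ step 2: {p2}
  after a @ step 3: {p3}
  ✓ P
Executing aba from Q (initial set {q0}):
  after a @ step 1: {q1}
  after b @ step 2: {q2}
  after a @ step 3: ∅  — Q cannot continue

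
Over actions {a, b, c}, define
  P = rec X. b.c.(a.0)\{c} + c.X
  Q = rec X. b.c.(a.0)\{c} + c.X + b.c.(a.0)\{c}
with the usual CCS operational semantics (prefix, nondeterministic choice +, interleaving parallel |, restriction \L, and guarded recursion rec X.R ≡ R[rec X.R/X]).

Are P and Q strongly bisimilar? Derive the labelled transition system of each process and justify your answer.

P ~ Q

Reachable graph of P (4 states):
  p0 = rec X. b.c.(a.0)\{c} + c.X has moves ··b··> p1, ··c··> p0
  p1 = c.(a.0)\{c} has moves ··c··> p2
  p2 = (a.0)\{c} has moves ··a··> p3
  p3 = 0\{c} has moves deadlocked
Reachable graph of Q (4 states):
  q0 = rec X. b.c.(a.0)\{c} + c.X + b.c.(a.0)\{c} has moves ··b··> q1, ··c··> q0
  q1 = c.(a.0)\{c} has moves ··c··> q2
  q2 = (a.0)\{c} has moves ··a··> q3
  q3 = 0\{c} has moves deadlocked
Bisimilarity quotient blocks:
  B0 = {p0, q0}
  B1 = {p1, q1}
  B2 = {p2, q2}
  B3 = {p3, q3}
p0 ∈ B0, q0 ∈ B0 → same block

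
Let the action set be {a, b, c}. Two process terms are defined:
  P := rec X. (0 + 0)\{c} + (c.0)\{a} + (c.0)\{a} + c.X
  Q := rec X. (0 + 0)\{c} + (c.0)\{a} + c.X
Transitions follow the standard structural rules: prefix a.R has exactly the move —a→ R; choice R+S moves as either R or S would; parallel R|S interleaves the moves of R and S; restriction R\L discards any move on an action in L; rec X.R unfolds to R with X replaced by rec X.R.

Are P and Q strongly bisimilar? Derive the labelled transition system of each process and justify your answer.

YES

P's transition system — 2 states:
  u0 = rec X. (0 + 0)\{c} + (c.0)\{a} + (c.0)\{a} + c.X → —c→ u0, —c→ u1
  u1 = 0\{a} → (no moves)
Q's transition system — 2 states:
  v0 = rec X. (0 + 0)\{c} + (c.0)\{a} + c.X → —c→ v0, —c→ v1
  v1 = 0\{a} → (no moves)
Partition-refinement fixed point:
  B0 = {u0, v0}
  B1 = {u1, v1}
u0 ∈ B0, v0 ∈ B0 → same block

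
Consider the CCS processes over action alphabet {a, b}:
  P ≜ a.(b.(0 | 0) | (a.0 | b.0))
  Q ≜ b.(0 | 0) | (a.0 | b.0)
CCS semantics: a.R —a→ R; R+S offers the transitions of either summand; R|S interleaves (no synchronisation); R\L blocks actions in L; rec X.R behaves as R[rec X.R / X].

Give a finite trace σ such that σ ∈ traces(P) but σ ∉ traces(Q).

P's transition system — 9 states:
  p0 = a.(b.(0 | 0) | (a.0 | b.0)) → -a-> p1
  p1 = b.(0 | 0) | (a.0 | b.0) → -a-> p2, -b-> p3, -b-> p4
  p2 = b.(0 | 0) | (0 | b.0) → -b-> p5, -b-> p6
  p3 = 0 | 0 | (a.0 | b.0) → -a-> p5, -b-> p7
  p4 = b.(0 | 0) | (a.0 | 0) → -a-> p6, -b-> p7
  p5 = 0 | 0 | (0 | b.0) → -b-> p8
  p6 = b.(0 | 0) | (0 | 0) → -b-> p8
  p7 = 0 | 0 | (a.0 | 0) → -a-> p8
  p8 = 0 | 0 | (0 | 0) → ·
Q's transition system — 8 states:
  q0 = b.(0 | 0) | (a.0 | b.0) → -a-> q1, -b-> q2, -b-> q3
  q1 = b.(0 | 0) | (0 | b.0) → -b-> q4, -b-> q5
  q2 = 0 | 0 | (a.0 | b.0) → -a-> q4, -b-> q6
  q3 = b.(0 | 0) | (a.0 | 0) → -a-> q5, -b-> q6
  q4 = 0 | 0 | (0 | b.0) → -b-> q7
  q5 = b.(0 | 0) | (0 | 0) → -b-> q7
  q6 = 0 | 0 | (a.0 | 0) → -a-> q7
  q7 = 0 | 0 | (0 | 0) → ·
Executing aa from P (initial set {p0}):
  step 1 (a): {p1}
  step 2 (a): {p2}
  — P admits the full trace.
Executing aa from Q (initial set {q0}):
  step 1 (a): {q1}
  step 2 (a): ∅  — Q cannot continue

aa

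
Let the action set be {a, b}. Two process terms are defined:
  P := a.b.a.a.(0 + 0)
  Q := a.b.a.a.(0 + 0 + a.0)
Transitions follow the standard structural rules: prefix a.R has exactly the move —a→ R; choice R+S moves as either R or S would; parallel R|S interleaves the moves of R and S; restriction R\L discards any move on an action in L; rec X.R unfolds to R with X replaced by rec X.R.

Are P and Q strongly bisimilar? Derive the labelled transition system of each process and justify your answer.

P ≁ Q

LTS(P): 5 reachable states
  u0 = a.b.a.a.(0 + 0) ⊢ —a→ u1
  u1 = b.a.a.(0 + 0) ⊢ —b→ u2
  u2 = a.a.(0 + 0) ⊢ —a→ u3
  u3 = a.(0 + 0) ⊢ —a→ u4
  u4 = 0 + 0 ⊢ deadlocked
LTS(Q): 6 reachable states
  v0 = a.b.a.a.(0 + 0 + a.0) ⊢ —a→ v1
  v1 = b.a.a.(0 + 0 + a.0) ⊢ —b→ v2
  v2 = a.a.(0 + 0 + a.0) ⊢ —a→ v3
  v3 = a.(0 + 0 + a.0) ⊢ —a→ v4
  v4 = 0 + 0 + a.0 ⊢ —a→ v5
  v5 = 0 ⊢ deadlocked
Bisimilarity quotient blocks:
  B0 = {u0}
  B1 = {u1}
  B2 = {u2, v3}
  B3 = {u3, v4}
  B4 = {u4, v5}
  B5 = {v0}
  B6 = {v1}
  B7 = {v2}
u0 ∈ B0, v0 ∈ B5 → different blocks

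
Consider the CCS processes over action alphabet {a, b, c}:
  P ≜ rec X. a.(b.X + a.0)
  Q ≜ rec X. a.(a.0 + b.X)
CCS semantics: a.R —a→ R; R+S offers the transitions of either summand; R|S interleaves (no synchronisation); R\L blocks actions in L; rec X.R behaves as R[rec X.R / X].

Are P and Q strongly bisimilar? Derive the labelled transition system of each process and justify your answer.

bisimilar

Reachable graph of P (3 states):
  m0 = rec X. a.(b.X + a.0) has moves ··a··> m1
  m1 = b.(rec X. a.(b.X + a.0)) + a.0 has moves ··a··> m2, ··b··> m0
  m2 = 0 has moves deadlocked
Reachable graph of Q (3 states):
  n0 = rec X. a.(a.0 + b.X) has moves ··a··> n1
  n1 = a.0 + b.(rec X. a.(a.0 + b.X)) has moves ··a··> n2, ··b··> n0
  n2 = 0 has moves deadlocked
Coarsest stable partition (strong bisimilarity classes):
  B0 = {m0, n0}
  B1 = {m1, n1}
  B2 = {m2, n2}
m0 ∈ B0, n0 ∈ B0 → same block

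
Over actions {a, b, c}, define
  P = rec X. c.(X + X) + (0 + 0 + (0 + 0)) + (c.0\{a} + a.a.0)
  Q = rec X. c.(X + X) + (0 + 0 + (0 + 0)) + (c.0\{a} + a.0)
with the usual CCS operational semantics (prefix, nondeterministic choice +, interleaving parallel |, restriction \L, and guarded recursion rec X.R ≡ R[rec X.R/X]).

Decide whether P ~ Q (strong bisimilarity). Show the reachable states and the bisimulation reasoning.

not bisimilar

P's transition system — 5 states:
  m0 = rec X. c.(X + X) + (0 + 0 + (0 + 0)) + (c.0\{a} + a.a.0) ⊢ ··a··> m1, ··c··> m2, ··c··> m3
  m1 = a.0 ⊢ ··a··> m4
  m2 = (rec X. c.(X + X) + (0 + 0 + (0 + 0)) + (c.0\{a} + a.a.0)) + (rec X. c.(X + X) + (0 + 0 + (0 + 0)) + (c.0\{a} + a.a.0)) ⊢ ··a··> m1, ··c··> m2, ··c··> m3
  m3 = 0\{a} ⊢ deadlocked
  m4 = 0 ⊢ deadlocked
Q's transition system — 4 states:
  n0 = rec X. c.(X + X) + (0 + 0 + (0 + 0)) + (c.0\{a} + a.0) ⊢ ··a··> n1, ··c··> n2, ··c··> n3
  n1 = 0 ⊢ deadlocked
  n2 = (rec X. c.(X + X) + (0 + 0 + (0 + 0)) + (c.0\{a} + a.0)) + (rec X. c.(X + X) + (0 + 0 + (0 + 0)) + (c.0\{a} + a.0)) ⊢ ··a··> n1, ··c··> n2, ··c··> n3
  n3 = 0\{a} ⊢ deadlocked
Coarsest stable partition (strong bisimilarity classes):
  B0 = {m0, m2}
  B1 = {m3, m4, n1, n3}
  B2 = {m1}
  B3 = {n0, n2}
m0 ∈ B0, n0 ∈ B3 → different blocks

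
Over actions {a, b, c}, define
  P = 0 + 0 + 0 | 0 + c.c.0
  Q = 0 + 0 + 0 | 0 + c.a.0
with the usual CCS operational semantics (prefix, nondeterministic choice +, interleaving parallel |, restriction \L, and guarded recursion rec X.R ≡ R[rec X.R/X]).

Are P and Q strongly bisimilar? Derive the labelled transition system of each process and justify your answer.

not bisimilar

LTS(P): 3 reachable states
  m0 = 0 + 0 + 0 | 0 + c.c.0 has moves -c-> m1
  m1 = c.0 has moves -c-> m2
  m2 = 0 has moves ·
LTS(Q): 3 reachable states
  n0 = 0 + 0 + 0 | 0 + c.a.0 has moves -c-> n1
  n1 = a.0 has moves -a-> n2
  n2 = 0 has moves ·
Coarsest stable partition (strong bisimilarity classes):
  B0 = {m0}
  B1 = {m1}
  B2 = {m2, n2}
  B3 = {n0}
  B4 = {n1}
m0 ∈ B0, n0 ∈ B3 → different blocks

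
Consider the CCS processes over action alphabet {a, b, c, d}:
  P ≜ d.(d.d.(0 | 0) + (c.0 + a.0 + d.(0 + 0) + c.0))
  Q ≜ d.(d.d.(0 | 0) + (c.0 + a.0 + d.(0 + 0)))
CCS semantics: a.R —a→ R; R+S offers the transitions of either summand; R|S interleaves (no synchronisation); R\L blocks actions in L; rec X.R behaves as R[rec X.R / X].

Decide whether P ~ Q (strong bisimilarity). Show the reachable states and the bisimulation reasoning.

bisimilar

LTS(P): 6 reachable states
  m0 = d.(d.d.(0 | 0) + (c.0 + a.0 + d.(0 + 0) + c.0)) → ··d··> m1
  m1 = d.d.(0 | 0) + (c.0 + a.0 + d.(0 + 0) + c.0) → ··a··> m2, ··c··> m2, ··d··> m3, ··d··> m4
  m2 = 0 → deadlocked
  m3 = 0 + 0 → deadlocked
  m4 = d.(0 | 0) → ··d··> m5
  m5 = 0 | 0 → deadlocked
LTS(Q): 6 reachable states
  n0 = d.(d.d.(0 | 0) + (c.0 + a.0 + d.(0 + 0))) → ··d··> n1
  n1 = d.d.(0 | 0) + (c.0 + a.0 + d.(0 + 0)) → ··a··> n2, ··c··> n2, ··d··> n3, ··d··> n4
  n2 = 0 → deadlocked
  n3 = 0 + 0 → deadlocked
  n4 = d.(0 | 0) → ··d··> n5
  n5 = 0 | 0 → deadlocked
Bisimilarity quotient blocks:
  B0 = {m0, n0}
  B1 = {m1, n1}
  B2 = {m2, m3, m5, n2, n3, n5}
  B3 = {m4, n4}
m0 ∈ B0, n0 ∈ B0 → same block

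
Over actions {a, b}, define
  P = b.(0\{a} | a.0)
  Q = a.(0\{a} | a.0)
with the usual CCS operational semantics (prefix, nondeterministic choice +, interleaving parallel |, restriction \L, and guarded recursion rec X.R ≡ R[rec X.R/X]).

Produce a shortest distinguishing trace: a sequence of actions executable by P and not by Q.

LTS(P): 3 reachable states
  m0 = b.(0\{a} | a.0) :: ··b··> m1
  m1 = 0\{a} | a.0 :: ··a··> m2
  m2 = 0\{a} | 0 :: ·
LTS(Q): 3 reachable states
  n0 = a.(0\{a} | a.0) :: ··a··> n1
  n1 = 0\{a} | a.0 :: ··a··> n2
  n2 = 0\{a} | 0 :: ·
Trace ⟨b⟩ through P, begin at {m0}:
  after b @ step 1: {m1}
  — P admits the full trace.
Trace ⟨b⟩ through Q, begin at {n0}:
  after b @ step 1: ∅  — Q cannot continue

b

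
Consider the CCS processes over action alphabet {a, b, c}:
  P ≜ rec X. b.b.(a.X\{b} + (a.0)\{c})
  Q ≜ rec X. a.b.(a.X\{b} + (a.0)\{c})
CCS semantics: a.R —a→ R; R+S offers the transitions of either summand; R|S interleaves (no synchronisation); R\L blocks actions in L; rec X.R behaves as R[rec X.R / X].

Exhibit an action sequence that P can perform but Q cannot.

P's transition system — 5 states:
  m0 = rec X. b.b.(a.X\{b} + (a.0)\{c}) ⊢ —b→ m1
  m1 = b.(a.(rec X. b.b.(a.X\{b} + (a.0)\{c}))\{b} + (a.0)\{c}) ⊢ —b→ m2
  m2 = a.(rec X. b.b.(a.X\{b} + (a.0)\{c}))\{b} + (a.0)\{c} ⊢ —a→ m3, —a→ m4
  m3 = (rec X. b.b.(a.X\{b} + (a.0)\{c}))\{b} ⊢ stopped
  m4 = 0\{c} ⊢ stopped
Q's transition system — 6 states:
  n0 = rec X. a.b.(a.X\{b} + (a.0)\{c}) ⊢ —a→ n1
  n1 = b.(a.(rec X. a.b.(a.X\{b} + (a.0)\{c}))\{b} + (a.0)\{c}) ⊢ —b→ n2
  n2 = a.(rec X. a.b.(a.X\{b} + (a.0)\{c}))\{b} + (a.0)\{c} ⊢ —a→ n3, —a→ n4
  n3 = (rec X. a.b.(a.X\{b} + (a.0)\{c}))\{b} ⊢ —a→ n5
  n4 = 0\{c} ⊢ stopped
  n5 = (b.(a.(rec X. a.b.(a.X\{b} + (a.0)\{c}))\{b} + (a.0)\{c}))\{b} ⊢ stopped
Run σ = ⟨b⟩ on P: start {m0}
  [1] b ⇒ {m1}
  — P admits the full trace.
Run σ = ⟨b⟩ on Q: start {n0}
  [1] b ⇒ no successor for Q

b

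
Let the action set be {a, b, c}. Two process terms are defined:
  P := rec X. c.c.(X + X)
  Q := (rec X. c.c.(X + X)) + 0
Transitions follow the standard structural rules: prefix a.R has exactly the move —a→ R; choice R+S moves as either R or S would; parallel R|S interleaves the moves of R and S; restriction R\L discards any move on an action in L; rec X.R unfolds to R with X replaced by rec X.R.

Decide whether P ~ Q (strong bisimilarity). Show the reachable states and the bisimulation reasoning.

Reachable graph of P (3 states):
  p0 = rec X. c.c.(X + X) → --c--▸ p1
  p1 = c.((rec X. c.c.(X + X)) + (rec X. c.c.(X + X))) → --c--▸ p2
  p2 = (rec X. c.c.(X + X)) + (rec X. c.c.(X + X)) → --c--▸ p1
Reachable graph of Q (3 states):
  q0 = (rec X. c.c.(X + X)) + 0 → --c--▸ q1
  q1 = c.((rec X. c.c.(X + X)) + (rec X. c.c.(X + X))) → --c--▸ q2
  q2 = (rec X. c.c.(X + X)) + (rec X. c.c.(X + X)) → --c--▸ q1
Partition-refinement fixed point:
  B0 = {p0, p1, p2, q0, q1, q2}
p0 ∈ B0, q0 ∈ B0 → same block

P ~ Q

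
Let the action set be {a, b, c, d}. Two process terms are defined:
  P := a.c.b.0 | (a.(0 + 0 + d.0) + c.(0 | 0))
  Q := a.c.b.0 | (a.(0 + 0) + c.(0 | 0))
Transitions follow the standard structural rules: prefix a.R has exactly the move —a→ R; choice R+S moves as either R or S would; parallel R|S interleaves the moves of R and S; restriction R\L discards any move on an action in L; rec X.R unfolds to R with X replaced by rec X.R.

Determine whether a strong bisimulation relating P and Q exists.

P ≁ Q

Reachable graph of P (16 states):
  m0 = a.c.b.0 | (a.(0 + 0 + d.0) + c.(0 | 0)) → -a-> m1, -a-> m2, -c-> m3
  m1 = a.c.b.0 | (0 + 0 + d.0) → -a-> m4, -d-> m5
  m2 = c.b.0 | (a.(0 + 0 + d.0) + c.(0 | 0)) → -a-> m4, -c-> m6, -c-> m7
  m3 = a.c.b.0 | (0 | 0) → -a-> m7
  m4 = c.b.0 | (0 + 0 + d.0) → -c-> m8, -d-> m9
  m5 = a.c.b.0 | 0 → -a-> m9
  m6 = b.0 | (a.(0 + 0 + d.0) + c.(0 | 0)) → -a-> m8, -b-> m10, -c-> m11
  m7 = c.b.0 | (0 | 0) → -c-> m11
  m8 = b.0 | (0 + 0 + d.0) → -b-> m12, -d-> m13
  m9 = c.b.0 | 0 → -c-> m13
  m10 = 0 | (a.(0 + 0 + d.0) + c.(0 | 0)) → -a-> m12, -c-> m14
  m11 = b.0 | (0 | 0) → -b-> m14
  m12 = 0 | (0 + 0 + d.0) → -d-> m15
  m13 = b.0 | 0 → -b-> m15
  m14 = 0 | (0 | 0) → deadlocked
  m15 = 0 | 0 → deadlocked
Reachable graph of Q (12 states):
  n0 = a.c.b.0 | (a.(0 + 0) + c.(0 | 0)) → -a-> n1, -a-> n2, -c-> n3
  n1 = a.c.b.0 | (0 + 0) → -a-> n4
  n2 = c.b.0 | (a.(0 + 0) + c.(0 | 0)) → -a-> n4, -c-> n5, -c-> n6
  n3 = a.c.b.0 | (0 | 0) → -a-> n6
  n4 = c.b.0 | (0 + 0) → -c-> n7
  n5 = b.0 | (a.(0 + 0) + c.(0 | 0)) → -a-> n7, -b-> n8, -c-> n9
  n6 = c.b.0 | (0 | 0) → -c-> n9
  n7 = b.0 | (0 + 0) → -b-> n10
  n8 = 0 | (a.(0 + 0) + c.(0 | 0)) → -a-> n10, -c-> n11
  n9 = b.0 | (0 | 0) → -b-> n11
  n10 = 0 | (0 + 0) → deadlocked
  n11 = 0 | (0 | 0) → deadlocked
Bisimilarity quotient blocks:
  B0 = {m0}
  B1 = {m3, m5, n1, n3}
  B2 = {m7, m9, n4, n6}
  B3 = {m11, m13, n7, n9}
  B4 = {m14, m15, n10, n11}
  B5 = {m2}
  B6 = {m4}
  B7 = {m8}
  B8 = {m12}
  B9 = {m6}
  B10 = {m10}
  B11 = {m1}
  B12 = {n0}
  B13 = {n2}
  B14 = {n5}
  B15 = {n8}
m0 ∈ B0, n0 ∈ B12 → different blocks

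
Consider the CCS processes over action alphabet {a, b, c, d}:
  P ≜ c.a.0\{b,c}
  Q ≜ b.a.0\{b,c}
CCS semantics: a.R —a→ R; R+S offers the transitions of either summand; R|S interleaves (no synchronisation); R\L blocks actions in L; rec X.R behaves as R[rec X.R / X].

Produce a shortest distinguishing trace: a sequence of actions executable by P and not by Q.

c

LTS(P): 3 reachable states
  s0 = c.a.0\{b,c} ⊢ -c-> s1
  s1 = a.0\{b,c} ⊢ -a-> s2
  s2 = 0\{b,c} ⊢ ∅
LTS(Q): 3 reachable states
  t0 = b.a.0\{b,c} ⊢ -b-> t1
  t1 = a.0\{b,c} ⊢ -a-> t2
  t2 = 0\{b,c} ⊢ ∅
Run σ = ⟨c⟩ on P: start {s0}
  [1] c ⇒ {s1}
  — P admits the full trace.
Run σ = ⟨c⟩ on Q: start {t0}
  [1] c ⇒ ∅ (Q stuck)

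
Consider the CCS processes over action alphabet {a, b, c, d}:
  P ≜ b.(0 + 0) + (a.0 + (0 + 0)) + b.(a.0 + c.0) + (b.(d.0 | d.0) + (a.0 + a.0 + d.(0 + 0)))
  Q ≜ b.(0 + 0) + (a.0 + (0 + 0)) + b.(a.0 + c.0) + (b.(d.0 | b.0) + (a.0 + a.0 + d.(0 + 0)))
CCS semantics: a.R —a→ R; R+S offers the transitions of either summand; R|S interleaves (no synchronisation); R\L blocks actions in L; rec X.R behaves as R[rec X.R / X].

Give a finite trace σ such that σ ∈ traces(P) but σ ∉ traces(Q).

P's transition system — 8 states:
  s0 = b.(0 + 0) + (a.0 + (0 + 0)) + b.(a.0 + c.0) + (b.(d.0 | d.0) + (a.0 + a.0 + d.(0 + 0))) ⊢ =a=> s1, =b=> s2, =b=> s3, =b=> s4, =d=> s2
  s1 = 0 ⊢ (no moves)
  s2 = 0 + 0 ⊢ (no moves)
  s3 = a.0 + c.0 ⊢ =a=> s1, =c=> s1
  s4 = d.0 | d.0 ⊢ =d=> s5, =d=> s6
  s5 = 0 | d.0 ⊢ =d=> s7
  s6 = d.0 | 0 ⊢ =d=> s7
  s7 = 0 | 0 ⊢ (no moves)
Q's transition system — 8 states:
  t0 = b.(0 + 0) + (a.0 + (0 + 0)) + b.(a.0 + c.0) + (b.(d.0 | b.0) + (a.0 + a.0 + d.(0 + 0))) ⊢ =a=> t1, =b=> t2, =b=> t3, =b=> t4, =d=> t2
  t1 = 0 ⊢ (no moves)
  t2 = 0 + 0 ⊢ (no moves)
  t3 = a.0 + c.0 ⊢ =a=> t1, =c=> t1
  t4 = d.0 | b.0 ⊢ =b=> t5, =d=> t6
  t5 = d.0 | 0 ⊢ =d=> t7
  t6 = 0 | b.0 ⊢ =b=> t7
  t7 = 0 | 0 ⊢ (no moves)
Run σ = ⟨bdd⟩ on P: start {s0}
  after b @ step 1: {s2, s3, s4}
  after d @ step 2: {s5, s6}
  after d @ step 3: {s7}
  — P admits the full trace.
Run σ = ⟨bdd⟩ on Q: start {t0}
  after b @ step 1: {t2, t3, t4}
  after d @ step 2: {t6}
  after d @ step 3: ∅  — Q cannot continue

bdd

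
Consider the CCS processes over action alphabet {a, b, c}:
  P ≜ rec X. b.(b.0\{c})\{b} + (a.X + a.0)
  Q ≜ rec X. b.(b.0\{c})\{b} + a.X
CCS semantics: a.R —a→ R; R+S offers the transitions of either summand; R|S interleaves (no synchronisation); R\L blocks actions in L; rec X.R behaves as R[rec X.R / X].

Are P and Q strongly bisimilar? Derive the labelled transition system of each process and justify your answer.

LTS(P): 3 reachable states
  p0 = rec X. b.(b.0\{c})\{b} + (a.X + a.0) → -a-> p0, -a-> p1, -b-> p2
  p1 = 0 → (no moves)
  p2 = (b.0\{c})\{b} → (no moves)
LTS(Q): 2 reachable states
  q0 = rec X. b.(b.0\{c})\{b} + a.X → -a-> q0, -b-> q1
  q1 = (b.0\{c})\{b} → (no moves)
Coarsest stable partition (strong bisimilarity classes):
  B0 = {p0}
  B1 = {p1, p2, q1}
  B2 = {q0}
p0 ∈ B0, q0 ∈ B2 → different blocks

NO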